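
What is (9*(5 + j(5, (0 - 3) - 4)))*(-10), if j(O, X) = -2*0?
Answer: -450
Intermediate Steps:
j(O, X) = 0
(9*(5 + j(5, (0 - 3) - 4)))*(-10) = (9*(5 + 0))*(-10) = (9*5)*(-10) = 45*(-10) = -450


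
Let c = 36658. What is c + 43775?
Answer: 80433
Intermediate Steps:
c + 43775 = 36658 + 43775 = 80433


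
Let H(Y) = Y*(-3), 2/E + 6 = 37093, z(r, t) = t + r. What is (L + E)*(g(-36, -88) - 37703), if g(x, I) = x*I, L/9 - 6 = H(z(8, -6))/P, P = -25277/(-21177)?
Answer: -283570765145390/937448099 ≈ -3.0249e+5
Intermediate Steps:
P = 25277/21177 (P = -25277*(-1/21177) = 25277/21177 ≈ 1.1936)
z(r, t) = r + t
E = 2/37087 (E = 2/(-6 + 37093) = 2/37087 ≈ 5.3927e-5)
H(Y) = -3*Y
L = 221400/25277 (L = 54 + 9*((-3*(8 - 6))/(25277/21177)) = 54 + 9*(-3*2*(21177/25277)) = 54 + 9*(-6*21177/25277) = 54 + 9*(-127062/25277) = 54 - 1143558/25277 = 221400/25277 ≈ 8.7590)
g(x, I) = I*x
(L + E)*(g(-36, -88) - 37703) = (221400/25277 + 2/37087)*(-88*(-36) - 37703) = 8211112354*(3168 - 37703)/937448099 = (8211112354/937448099)*(-34535) = -283570765145390/937448099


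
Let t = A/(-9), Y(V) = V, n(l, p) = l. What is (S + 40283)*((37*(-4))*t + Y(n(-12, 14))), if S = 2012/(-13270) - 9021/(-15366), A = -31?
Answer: -3214438306341604/152930115 ≈ -2.1019e+7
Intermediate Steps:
t = 31/9 (t = -31/(-9) = -31*(-⅑) = 31/9 ≈ 3.4444)
S = 14798713/33984470 (S = 2012*(-1/13270) - 9021*(-1/15366) = -1006/6635 + 3007/5122 = 14798713/33984470 ≈ 0.43546)
(S + 40283)*((37*(-4))*t + Y(n(-12, 14))) = (14798713/33984470 + 40283)*((37*(-4))*(31/9) - 12) = 1369011203723*(-148*31/9 - 12)/33984470 = 1369011203723*(-4588/9 - 12)/33984470 = (1369011203723/33984470)*(-4696/9) = -3214438306341604/152930115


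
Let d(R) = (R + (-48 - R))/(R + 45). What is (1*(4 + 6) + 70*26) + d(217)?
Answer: 239706/131 ≈ 1829.8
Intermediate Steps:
d(R) = -48/(45 + R)
(1*(4 + 6) + 70*26) + d(217) = (1*(4 + 6) + 70*26) - 48/(45 + 217) = (1*10 + 1820) - 48/262 = (10 + 1820) - 48*1/262 = 1830 - 24/131 = 239706/131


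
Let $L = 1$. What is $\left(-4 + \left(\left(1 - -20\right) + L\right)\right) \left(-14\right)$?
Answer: $-252$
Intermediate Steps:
$\left(-4 + \left(\left(1 - -20\right) + L\right)\right) \left(-14\right) = \left(-4 + \left(\left(1 - -20\right) + 1\right)\right) \left(-14\right) = \left(-4 + \left(\left(1 + 20\right) + 1\right)\right) \left(-14\right) = \left(-4 + \left(21 + 1\right)\right) \left(-14\right) = \left(-4 + 22\right) \left(-14\right) = 18 \left(-14\right) = -252$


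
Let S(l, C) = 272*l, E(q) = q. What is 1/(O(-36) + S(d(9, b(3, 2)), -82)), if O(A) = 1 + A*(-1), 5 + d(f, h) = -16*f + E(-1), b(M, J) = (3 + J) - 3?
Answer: -1/40763 ≈ -2.4532e-5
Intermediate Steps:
b(M, J) = J
d(f, h) = -6 - 16*f (d(f, h) = -5 + (-16*f - 1) = -5 + (-1 - 16*f) = -6 - 16*f)
O(A) = 1 - A
1/(O(-36) + S(d(9, b(3, 2)), -82)) = 1/((1 - 1*(-36)) + 272*(-6 - 16*9)) = 1/((1 + 36) + 272*(-6 - 144)) = 1/(37 + 272*(-150)) = 1/(37 - 40800) = 1/(-40763) = -1/40763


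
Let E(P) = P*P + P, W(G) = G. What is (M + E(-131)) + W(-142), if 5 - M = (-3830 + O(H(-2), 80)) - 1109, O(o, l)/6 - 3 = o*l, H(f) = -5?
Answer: 24214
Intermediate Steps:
O(o, l) = 18 + 6*l*o (O(o, l) = 18 + 6*(o*l) = 18 + 6*(l*o) = 18 + 6*l*o)
E(P) = P + P**2 (E(P) = P**2 + P = P + P**2)
M = 7326 (M = 5 - ((-3830 + (18 + 6*80*(-5))) - 1109) = 5 - ((-3830 + (18 - 2400)) - 1109) = 5 - ((-3830 - 2382) - 1109) = 5 - (-6212 - 1109) = 5 - 1*(-7321) = 5 + 7321 = 7326)
(M + E(-131)) + W(-142) = (7326 - 131*(1 - 131)) - 142 = (7326 - 131*(-130)) - 142 = (7326 + 17030) - 142 = 24356 - 142 = 24214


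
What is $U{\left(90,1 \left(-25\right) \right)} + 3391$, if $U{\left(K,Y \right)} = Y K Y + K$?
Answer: $59731$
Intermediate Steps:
$U{\left(K,Y \right)} = K + K Y^{2}$ ($U{\left(K,Y \right)} = K Y Y + K = K Y^{2} + K = K + K Y^{2}$)
$U{\left(90,1 \left(-25\right) \right)} + 3391 = 90 \left(1 + \left(1 \left(-25\right)\right)^{2}\right) + 3391 = 90 \left(1 + \left(-25\right)^{2}\right) + 3391 = 90 \left(1 + 625\right) + 3391 = 90 \cdot 626 + 3391 = 56340 + 3391 = 59731$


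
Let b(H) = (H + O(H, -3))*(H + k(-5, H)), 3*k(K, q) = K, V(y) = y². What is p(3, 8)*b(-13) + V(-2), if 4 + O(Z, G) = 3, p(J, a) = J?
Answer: 620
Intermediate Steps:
k(K, q) = K/3
O(Z, G) = -1 (O(Z, G) = -4 + 3 = -1)
b(H) = (-1 + H)*(-5/3 + H) (b(H) = (H - 1)*(H + (⅓)*(-5)) = (-1 + H)*(H - 5/3) = (-1 + H)*(-5/3 + H))
p(3, 8)*b(-13) + V(-2) = 3*(5/3 + (-13)² - 8/3*(-13)) + (-2)² = 3*(5/3 + 169 + 104/3) + 4 = 3*(616/3) + 4 = 616 + 4 = 620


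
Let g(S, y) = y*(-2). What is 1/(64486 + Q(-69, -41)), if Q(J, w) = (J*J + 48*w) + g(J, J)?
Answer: 1/67417 ≈ 1.4833e-5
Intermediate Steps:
g(S, y) = -2*y
Q(J, w) = J**2 - 2*J + 48*w (Q(J, w) = (J*J + 48*w) - 2*J = (J**2 + 48*w) - 2*J = J**2 - 2*J + 48*w)
1/(64486 + Q(-69, -41)) = 1/(64486 + ((-69)**2 - 2*(-69) + 48*(-41))) = 1/(64486 + (4761 + 138 - 1968)) = 1/(64486 + 2931) = 1/67417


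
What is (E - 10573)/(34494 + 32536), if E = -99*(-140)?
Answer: 3287/67030 ≈ 0.049038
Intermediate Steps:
E = 13860
(E - 10573)/(34494 + 32536) = (13860 - 10573)/(34494 + 32536) = 3287/67030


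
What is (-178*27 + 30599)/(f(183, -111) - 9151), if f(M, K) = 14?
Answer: -25793/9137 ≈ -2.8229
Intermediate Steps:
(-178*27 + 30599)/(f(183, -111) - 9151) = (-178*27 + 30599)/(14 - 9151) = (-4806 + 30599)/(-9137) = 25793*(-1/9137) = -25793/9137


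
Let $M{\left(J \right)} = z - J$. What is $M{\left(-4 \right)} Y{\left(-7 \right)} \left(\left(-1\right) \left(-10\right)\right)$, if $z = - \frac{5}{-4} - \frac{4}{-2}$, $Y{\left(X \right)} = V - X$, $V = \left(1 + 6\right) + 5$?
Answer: $\frac{2755}{2} \approx 1377.5$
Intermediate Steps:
$V = 12$ ($V = 7 + 5 = 12$)
$Y{\left(X \right)} = 12 - X$
$z = \frac{13}{4}$ ($z = \left(-5\right) \left(- \frac{1}{4}\right) - -2 = \frac{5}{4} + 2 = \frac{13}{4} \approx 3.25$)
$M{\left(J \right)} = \frac{13}{4} - J$
$M{\left(-4 \right)} Y{\left(-7 \right)} \left(\left(-1\right) \left(-10\right)\right) = \left(\frac{13}{4} - -4\right) \left(12 - -7\right) \left(\left(-1\right) \left(-10\right)\right) = \left(\frac{13}{4} + 4\right) \left(12 + 7\right) 10 = \frac{29}{4} \cdot 19 \cdot 10 = \frac{551}{4} \cdot 10 = \frac{2755}{2}$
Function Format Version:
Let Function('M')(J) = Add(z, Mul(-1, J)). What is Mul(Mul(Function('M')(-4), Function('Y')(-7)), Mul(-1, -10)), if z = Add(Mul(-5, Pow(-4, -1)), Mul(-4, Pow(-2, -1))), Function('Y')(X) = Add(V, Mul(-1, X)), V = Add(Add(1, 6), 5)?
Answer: Rational(2755, 2) ≈ 1377.5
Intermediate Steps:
V = 12 (V = Add(7, 5) = 12)
Function('Y')(X) = Add(12, Mul(-1, X))
z = Rational(13, 4) (z = Add(Mul(-5, Rational(-1, 4)), Mul(-4, Rational(-1, 2))) = Add(Rational(5, 4), 2) = Rational(13, 4) ≈ 3.2500)
Function('M')(J) = Add(Rational(13, 4), Mul(-1, J))
Mul(Mul(Function('M')(-4), Function('Y')(-7)), Mul(-1, -10)) = Mul(Mul(Add(Rational(13, 4), Mul(-1, -4)), Add(12, Mul(-1, -7))), Mul(-1, -10)) = Mul(Mul(Add(Rational(13, 4), 4), Add(12, 7)), 10) = Mul(Mul(Rational(29, 4), 19), 10) = Mul(Rational(551, 4), 10) = Rational(2755, 2)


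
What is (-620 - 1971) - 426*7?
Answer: -5573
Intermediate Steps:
(-620 - 1971) - 426*7 = -2591 - 2982 = -5573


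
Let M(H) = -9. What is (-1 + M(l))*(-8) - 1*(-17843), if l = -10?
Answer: 17923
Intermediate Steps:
(-1 + M(l))*(-8) - 1*(-17843) = (-1 - 9)*(-8) - 1*(-17843) = -10*(-8) + 17843 = 80 + 17843 = 17923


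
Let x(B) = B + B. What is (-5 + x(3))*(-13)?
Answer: -13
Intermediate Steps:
x(B) = 2*B
(-5 + x(3))*(-13) = (-5 + 2*3)*(-13) = (-5 + 6)*(-13) = 1*(-13) = -13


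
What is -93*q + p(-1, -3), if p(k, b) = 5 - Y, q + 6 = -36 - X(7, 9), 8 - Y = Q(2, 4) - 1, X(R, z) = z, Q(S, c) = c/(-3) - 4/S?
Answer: 14207/3 ≈ 4735.7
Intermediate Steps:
Q(S, c) = -4/S - c/3 (Q(S, c) = c*(-⅓) - 4/S = -c/3 - 4/S = -4/S - c/3)
Y = 37/3 (Y = 8 - ((-4/2 - ⅓*4) - 1) = 8 - ((-4*½ - 4/3) - 1) = 8 - ((-2 - 4/3) - 1) = 8 - (-10/3 - 1) = 8 - 1*(-13/3) = 8 + 13/3 = 37/3 ≈ 12.333)
q = -51 (q = -6 + (-36 - 1*9) = -6 + (-36 - 9) = -6 - 45 = -51)
p(k, b) = -22/3 (p(k, b) = 5 - 1*37/3 = 5 - 37/3 = -22/3)
-93*q + p(-1, -3) = -93*(-51) - 22/3 = 4743 - 22/3 = 14207/3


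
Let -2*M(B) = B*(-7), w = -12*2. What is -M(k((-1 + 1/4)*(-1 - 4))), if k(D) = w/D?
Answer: 112/5 ≈ 22.400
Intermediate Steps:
w = -24 (w = -4*6 = -24)
k(D) = -24/D
M(B) = 7*B/2 (M(B) = -B*(-7)/2 = -(-7)*B/2 = 7*B/2)
-M(k((-1 + 1/4)*(-1 - 4))) = -7*(-24*1/((-1 - 4)*(-1 + 1/4)))/2 = -7*(-24*(-1/(5*(-1 + 1/4))))/2 = -7*(-24/((-3/4*(-5))))/2 = -7*(-24/15/4)/2 = -7*(-24*4/15)/2 = -7*(-32)/(2*5) = -1*(-112/5) = 112/5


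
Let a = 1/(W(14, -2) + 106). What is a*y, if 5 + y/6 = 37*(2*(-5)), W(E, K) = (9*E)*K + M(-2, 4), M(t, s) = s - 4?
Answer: 1125/73 ≈ 15.411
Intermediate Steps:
M(t, s) = -4 + s
W(E, K) = 9*E*K (W(E, K) = (9*E)*K + (-4 + 4) = 9*E*K + 0 = 9*E*K)
a = -1/146 (a = 1/(9*14*(-2) + 106) = 1/(-252 + 106) = 1/(-146) = -1/146 ≈ -0.0068493)
y = -2250 (y = -30 + 6*(37*(2*(-5))) = -30 + 6*(37*(-10)) = -30 + 6*(-370) = -30 - 2220 = -2250)
a*y = -1/146*(-2250) = 1125/73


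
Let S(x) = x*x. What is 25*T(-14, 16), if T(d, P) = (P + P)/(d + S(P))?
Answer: 400/121 ≈ 3.3058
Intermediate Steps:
S(x) = x²
T(d, P) = 2*P/(d + P²) (T(d, P) = (P + P)/(d + P²) = (2*P)/(d + P²) = 2*P/(d + P²))
25*T(-14, 16) = 25*(2*16/(-14 + 16²)) = 25*(2*16/(-14 + 256)) = 25*(2*16/242) = 25*(2*16*(1/242)) = 25*(16/121) = 400/121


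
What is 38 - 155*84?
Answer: -12982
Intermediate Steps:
38 - 155*84 = 38 - 13020 = -12982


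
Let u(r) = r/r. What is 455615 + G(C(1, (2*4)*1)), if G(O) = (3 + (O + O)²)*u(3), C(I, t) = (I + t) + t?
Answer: 456774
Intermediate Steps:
u(r) = 1
C(I, t) = I + 2*t
G(O) = 3 + 4*O² (G(O) = (3 + (O + O)²)*1 = (3 + (2*O)²)*1 = (3 + 4*O²)*1 = 3 + 4*O²)
455615 + G(C(1, (2*4)*1)) = 455615 + (3 + 4*(1 + 2*((2*4)*1))²) = 455615 + (3 + 4*(1 + 2*(8*1))²) = 455615 + (3 + 4*(1 + 2*8)²) = 455615 + (3 + 4*(1 + 16)²) = 455615 + (3 + 4*17²) = 455615 + (3 + 4*289) = 455615 + (3 + 1156) = 455615 + 1159 = 456774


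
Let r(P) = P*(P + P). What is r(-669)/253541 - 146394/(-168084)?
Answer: 10420698189/2367565858 ≈ 4.4014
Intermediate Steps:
r(P) = 2*P**2 (r(P) = P*(2*P) = 2*P**2)
r(-669)/253541 - 146394/(-168084) = (2*(-669)**2)/253541 - 146394/(-168084) = (2*447561)*(1/253541) - 146394*(-1/168084) = 895122*(1/253541) + 8133/9338 = 895122/253541 + 8133/9338 = 10420698189/2367565858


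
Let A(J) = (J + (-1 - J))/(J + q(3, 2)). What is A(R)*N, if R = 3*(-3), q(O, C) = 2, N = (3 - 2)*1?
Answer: 1/7 ≈ 0.14286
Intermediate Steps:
N = 1 (N = 1*1 = 1)
R = -9
A(J) = -1/(2 + J) (A(J) = (J + (-1 - J))/(J + 2) = -1/(2 + J))
A(R)*N = -1/(2 - 9)*1 = -1/(-7)*1 = -1*(-1/7)*1 = (1/7)*1 = 1/7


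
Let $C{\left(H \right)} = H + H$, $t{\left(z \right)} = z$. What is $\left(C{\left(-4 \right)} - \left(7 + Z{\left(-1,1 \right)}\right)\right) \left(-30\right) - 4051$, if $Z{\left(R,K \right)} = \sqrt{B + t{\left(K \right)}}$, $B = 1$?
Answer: $-3601 + 30 \sqrt{2} \approx -3558.6$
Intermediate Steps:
$Z{\left(R,K \right)} = \sqrt{1 + K}$
$C{\left(H \right)} = 2 H$
$\left(C{\left(-4 \right)} - \left(7 + Z{\left(-1,1 \right)}\right)\right) \left(-30\right) - 4051 = \left(2 \left(-4\right) - \left(7 + \sqrt{1 + 1}\right)\right) \left(-30\right) - 4051 = \left(-8 - \left(7 + \sqrt{2}\right)\right) \left(-30\right) - 4051 = \left(-15 - \sqrt{2}\right) \left(-30\right) - 4051 = \left(450 + 30 \sqrt{2}\right) - 4051 = -3601 + 30 \sqrt{2}$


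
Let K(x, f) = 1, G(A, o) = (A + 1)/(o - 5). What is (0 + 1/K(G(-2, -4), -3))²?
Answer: 1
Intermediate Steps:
G(A, o) = (1 + A)/(-5 + o)
(0 + 1/K(G(-2, -4), -3))² = (0 + 1/1)² = (0 + 1)² = 1² = 1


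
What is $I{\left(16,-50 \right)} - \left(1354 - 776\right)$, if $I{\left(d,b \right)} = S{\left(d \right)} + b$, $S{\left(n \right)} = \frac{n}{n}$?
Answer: $-627$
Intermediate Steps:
$S{\left(n \right)} = 1$
$I{\left(d,b \right)} = 1 + b$
$I{\left(16,-50 \right)} - \left(1354 - 776\right) = \left(1 - 50\right) - \left(1354 - 776\right) = -49 - \left(1354 - 776\right) = -49 - 578 = -627$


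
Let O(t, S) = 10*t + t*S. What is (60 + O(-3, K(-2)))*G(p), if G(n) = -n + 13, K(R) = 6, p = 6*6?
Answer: -276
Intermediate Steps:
p = 36
G(n) = 13 - n
O(t, S) = 10*t + S*t
(60 + O(-3, K(-2)))*G(p) = (60 - 3*(10 + 6))*(13 - 1*36) = (60 - 3*16)*(13 - 36) = (60 - 48)*(-23) = 12*(-23) = -276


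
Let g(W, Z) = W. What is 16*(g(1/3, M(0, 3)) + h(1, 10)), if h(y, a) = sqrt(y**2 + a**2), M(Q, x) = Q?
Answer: 16/3 + 16*sqrt(101) ≈ 166.13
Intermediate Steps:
h(y, a) = sqrt(a**2 + y**2)
16*(g(1/3, M(0, 3)) + h(1, 10)) = 16*(1/3 + sqrt(10**2 + 1**2)) = 16*(1*(1/3) + sqrt(100 + 1)) = 16*(1/3 + sqrt(101)) = 16/3 + 16*sqrt(101)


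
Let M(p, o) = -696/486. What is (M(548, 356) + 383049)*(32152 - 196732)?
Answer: -1702133155580/27 ≈ -6.3042e+10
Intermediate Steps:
M(p, o) = -116/81 (M(p, o) = -696*1/486 = -116/81)
(M(548, 356) + 383049)*(32152 - 196732) = (-116/81 + 383049)*(32152 - 196732) = (31026853/81)*(-164580) = -1702133155580/27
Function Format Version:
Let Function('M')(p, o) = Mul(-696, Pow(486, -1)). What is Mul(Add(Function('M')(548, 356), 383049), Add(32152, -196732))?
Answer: Rational(-1702133155580, 27) ≈ -6.3042e+10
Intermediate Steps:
Function('M')(p, o) = Rational(-116, 81) (Function('M')(p, o) = Mul(-696, Rational(1, 486)) = Rational(-116, 81))
Mul(Add(Function('M')(548, 356), 383049), Add(32152, -196732)) = Mul(Add(Rational(-116, 81), 383049), Add(32152, -196732)) = Mul(Rational(31026853, 81), -164580) = Rational(-1702133155580, 27)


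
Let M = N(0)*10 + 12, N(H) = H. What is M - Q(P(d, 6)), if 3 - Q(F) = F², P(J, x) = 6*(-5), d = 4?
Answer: 909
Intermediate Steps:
P(J, x) = -30
M = 12 (M = 0*10 + 12 = 0 + 12 = 12)
Q(F) = 3 - F²
M - Q(P(d, 6)) = 12 - (3 - 1*(-30)²) = 12 - (3 - 1*900) = 12 - (3 - 900) = 12 - 1*(-897) = 12 + 897 = 909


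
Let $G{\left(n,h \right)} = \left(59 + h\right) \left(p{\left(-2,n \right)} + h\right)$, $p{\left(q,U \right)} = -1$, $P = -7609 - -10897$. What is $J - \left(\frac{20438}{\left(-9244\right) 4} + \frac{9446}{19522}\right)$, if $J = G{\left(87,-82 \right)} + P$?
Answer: $\frac{937870158331}{180461368} \approx 5197.1$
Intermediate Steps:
$P = 3288$ ($P = -7609 + 10897 = 3288$)
$G{\left(n,h \right)} = \left(-1 + h\right) \left(59 + h\right)$ ($G{\left(n,h \right)} = \left(59 + h\right) \left(-1 + h\right) = \left(-1 + h\right) \left(59 + h\right)$)
$J = 5197$ ($J = \left(-59 + \left(-82\right)^{2} + 58 \left(-82\right)\right) + 3288 = \left(-59 + 6724 - 4756\right) + 3288 = 1909 + 3288 = 5197$)
$J - \left(\frac{20438}{\left(-9244\right) 4} + \frac{9446}{19522}\right) = 5197 - \left(\frac{20438}{\left(-9244\right) 4} + \frac{9446}{19522}\right) = 5197 - \left(\frac{20438}{-36976} + 9446 \cdot \frac{1}{19522}\right) = 5197 - \left(20438 \left(- \frac{1}{36976}\right) + \frac{4723}{9761}\right) = 5197 - \left(- \frac{10219}{18488} + \frac{4723}{9761}\right) = 5197 - - \frac{12428835}{180461368} = 5197 + \frac{12428835}{180461368} = \frac{937870158331}{180461368}$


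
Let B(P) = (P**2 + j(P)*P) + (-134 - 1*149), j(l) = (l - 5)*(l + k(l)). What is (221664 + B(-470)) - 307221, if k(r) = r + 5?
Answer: -208603690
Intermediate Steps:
k(r) = 5 + r
j(l) = (-5 + l)*(5 + 2*l) (j(l) = (l - 5)*(l + (5 + l)) = (-5 + l)*(5 + 2*l))
B(P) = -283 + P**2 + P*(-25 - 5*P + 2*P**2) (B(P) = (P**2 + (-25 - 5*P + 2*P**2)*P) + (-134 - 1*149) = (P**2 + P*(-25 - 5*P + 2*P**2)) + (-134 - 149) = (P**2 + P*(-25 - 5*P + 2*P**2)) - 283 = -283 + P**2 + P*(-25 - 5*P + 2*P**2))
(221664 + B(-470)) - 307221 = (221664 + (-283 - 25*(-470) - 4*(-470)**2 + 2*(-470)**3)) - 307221 = (221664 + (-283 + 11750 - 4*220900 + 2*(-103823000))) - 307221 = (221664 + (-283 + 11750 - 883600 - 207646000)) - 307221 = (221664 - 208518133) - 307221 = -208296469 - 307221 = -208603690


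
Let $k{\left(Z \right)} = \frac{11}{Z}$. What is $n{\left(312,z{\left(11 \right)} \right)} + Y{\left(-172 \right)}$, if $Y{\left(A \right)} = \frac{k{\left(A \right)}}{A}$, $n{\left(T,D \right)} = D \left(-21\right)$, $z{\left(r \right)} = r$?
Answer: $- \frac{6833893}{29584} \approx -231.0$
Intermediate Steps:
$n{\left(T,D \right)} = - 21 D$
$Y{\left(A \right)} = \frac{11}{A^{2}}$ ($Y{\left(A \right)} = \frac{11 \frac{1}{A}}{A} = \frac{11}{A^{2}}$)
$n{\left(312,z{\left(11 \right)} \right)} + Y{\left(-172 \right)} = \left(-21\right) 11 + \frac{11}{29584} = -231 + 11 \cdot \frac{1}{29584} = -231 + \frac{11}{29584} = - \frac{6833893}{29584}$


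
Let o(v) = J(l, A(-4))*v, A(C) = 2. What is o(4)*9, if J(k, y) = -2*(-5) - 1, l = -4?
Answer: 324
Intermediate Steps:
J(k, y) = 9 (J(k, y) = 10 - 1 = 9)
o(v) = 9*v
o(4)*9 = (9*4)*9 = 36*9 = 324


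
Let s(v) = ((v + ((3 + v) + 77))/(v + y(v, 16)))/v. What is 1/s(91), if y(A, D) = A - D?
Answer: 7553/131 ≈ 57.656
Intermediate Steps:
s(v) = (80 + 2*v)/(v*(-16 + 2*v)) (s(v) = ((v + ((3 + v) + 77))/(v + (v - 1*16)))/v = ((v + (80 + v))/(v + (v - 16)))/v = ((80 + 2*v)/(v + (-16 + v)))/v = ((80 + 2*v)/(-16 + 2*v))/v = (80 + 2*v)/(v*(-16 + 2*v)))
1/s(91) = 1/((40 + 91)/(91*(-8 + 91))) = 1/((1/91)*131/83) = 1/((1/91)*(1/83)*131) = 1/(131/7553) = 7553/131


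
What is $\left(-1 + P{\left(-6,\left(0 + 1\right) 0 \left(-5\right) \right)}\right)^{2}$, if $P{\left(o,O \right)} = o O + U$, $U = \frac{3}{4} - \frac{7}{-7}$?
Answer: $\frac{9}{16} \approx 0.5625$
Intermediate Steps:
$U = \frac{7}{4}$ ($U = 3 \cdot \frac{1}{4} - -1 = \frac{3}{4} + 1 = \frac{7}{4} \approx 1.75$)
$P{\left(o,O \right)} = \frac{7}{4} + O o$ ($P{\left(o,O \right)} = o O + \frac{7}{4} = O o + \frac{7}{4} = \frac{7}{4} + O o$)
$\left(-1 + P{\left(-6,\left(0 + 1\right) 0 \left(-5\right) \right)}\right)^{2} = \left(-1 + \left(\frac{7}{4} + \left(0 + 1\right) 0 \left(-5\right) \left(-6\right)\right)\right)^{2} = \left(-1 + \left(\frac{7}{4} + 1 \cdot 0 \left(-5\right) \left(-6\right)\right)\right)^{2} = \left(-1 + \left(\frac{7}{4} + 0 \left(-5\right) \left(-6\right)\right)\right)^{2} = \left(-1 + \left(\frac{7}{4} + 0 \left(-6\right)\right)\right)^{2} = \left(-1 + \left(\frac{7}{4} + 0\right)\right)^{2} = \left(-1 + \frac{7}{4}\right)^{2} = \left(\frac{3}{4}\right)^{2} = \frac{9}{16}$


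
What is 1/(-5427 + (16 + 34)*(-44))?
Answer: -1/7627 ≈ -0.00013111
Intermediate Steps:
1/(-5427 + (16 + 34)*(-44)) = 1/(-5427 + 50*(-44)) = 1/(-5427 - 2200) = 1/(-7627) = -1/7627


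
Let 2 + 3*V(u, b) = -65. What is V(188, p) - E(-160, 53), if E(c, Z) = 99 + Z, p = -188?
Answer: -523/3 ≈ -174.33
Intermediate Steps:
V(u, b) = -67/3 (V(u, b) = -⅔ + (⅓)*(-65) = -⅔ - 65/3 = -67/3)
V(188, p) - E(-160, 53) = -67/3 - (99 + 53) = -67/3 - 1*152 = -67/3 - 152 = -523/3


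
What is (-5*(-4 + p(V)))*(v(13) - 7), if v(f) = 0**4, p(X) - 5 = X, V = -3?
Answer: -70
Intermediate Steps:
p(X) = 5 + X
v(f) = 0
(-5*(-4 + p(V)))*(v(13) - 7) = (-5*(-4 + (5 - 3)))*(0 - 7) = -5*(-4 + 2)*(-7) = -5*(-2)*(-7) = 10*(-7) = -70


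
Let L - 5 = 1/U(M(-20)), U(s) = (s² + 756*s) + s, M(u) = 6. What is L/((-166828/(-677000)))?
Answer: 1937150875/95467323 ≈ 20.291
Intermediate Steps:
U(s) = s² + 757*s
L = 22891/4578 (L = 5 + 1/(6*(757 + 6)) = 5 + 1/(6*763) = 5 + 1/4578 = 22891/4578 ≈ 5.0002)
L/((-166828/(-677000))) = 22891/(4578*((-166828/(-677000)))) = 22891/(4578*((-166828*(-1/677000)))) = 22891/(4578*(41707/169250)) = (22891/4578)*(169250/41707) = 1937150875/95467323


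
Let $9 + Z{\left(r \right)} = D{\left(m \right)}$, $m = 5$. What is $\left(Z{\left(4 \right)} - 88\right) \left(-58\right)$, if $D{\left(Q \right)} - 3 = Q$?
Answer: $5162$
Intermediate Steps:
$D{\left(Q \right)} = 3 + Q$
$Z{\left(r \right)} = -1$ ($Z{\left(r \right)} = -9 + \left(3 + 5\right) = -9 + 8 = -1$)
$\left(Z{\left(4 \right)} - 88\right) \left(-58\right) = \left(-1 - 88\right) \left(-58\right) = \left(-89\right) \left(-58\right) = 5162$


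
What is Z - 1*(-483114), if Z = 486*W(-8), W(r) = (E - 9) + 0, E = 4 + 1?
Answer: 481170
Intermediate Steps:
E = 5
W(r) = -4 (W(r) = (5 - 9) + 0 = -4 + 0 = -4)
Z = -1944 (Z = 486*(-4) = -1944)
Z - 1*(-483114) = -1944 - 1*(-483114) = -1944 + 483114 = 481170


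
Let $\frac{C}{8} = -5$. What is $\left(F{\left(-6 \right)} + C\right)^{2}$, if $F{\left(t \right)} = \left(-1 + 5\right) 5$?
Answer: $400$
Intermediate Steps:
$C = -40$ ($C = 8 \left(-5\right) = -40$)
$F{\left(t \right)} = 20$ ($F{\left(t \right)} = 4 \cdot 5 = 20$)
$\left(F{\left(-6 \right)} + C\right)^{2} = \left(20 - 40\right)^{2} = \left(-20\right)^{2} = 400$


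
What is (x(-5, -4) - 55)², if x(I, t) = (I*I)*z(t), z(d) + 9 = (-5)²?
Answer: 119025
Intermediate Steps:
z(d) = 16 (z(d) = -9 + (-5)² = -9 + 25 = 16)
x(I, t) = 16*I² (x(I, t) = (I*I)*16 = I²*16 = 16*I²)
(x(-5, -4) - 55)² = (16*(-5)² - 55)² = (16*25 - 55)² = (400 - 55)² = 345² = 119025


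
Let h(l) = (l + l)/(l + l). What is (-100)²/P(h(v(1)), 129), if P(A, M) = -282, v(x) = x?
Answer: -5000/141 ≈ -35.461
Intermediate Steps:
h(l) = 1 (h(l) = (2*l)/((2*l)) = (2*l)*(1/(2*l)) = 1)
(-100)²/P(h(v(1)), 129) = (-100)²/(-282) = 10000*(-1/282) = -5000/141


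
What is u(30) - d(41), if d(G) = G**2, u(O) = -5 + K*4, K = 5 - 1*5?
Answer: -1686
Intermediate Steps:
K = 0 (K = 5 - 5 = 0)
u(O) = -5 (u(O) = -5 + 0*4 = -5 + 0 = -5)
u(30) - d(41) = -5 - 1*41**2 = -5 - 1*1681 = -5 - 1681 = -1686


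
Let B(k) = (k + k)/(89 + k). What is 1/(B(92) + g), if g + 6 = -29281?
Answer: -181/5300763 ≈ -3.4146e-5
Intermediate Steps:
B(k) = 2*k/(89 + k) (B(k) = (2*k)/(89 + k) = 2*k/(89 + k))
g = -29287 (g = -6 - 29281 = -29287)
1/(B(92) + g) = 1/(2*92/(89 + 92) - 29287) = 1/(2*92/181 - 29287) = 1/(2*92*(1/181) - 29287) = 1/(184/181 - 29287) = 1/(-5300763/181) = -181/5300763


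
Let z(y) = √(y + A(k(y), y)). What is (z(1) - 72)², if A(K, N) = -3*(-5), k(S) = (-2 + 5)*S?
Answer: 4624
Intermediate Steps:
k(S) = 3*S
A(K, N) = 15
z(y) = √(15 + y) (z(y) = √(y + 15) = √(15 + y))
(z(1) - 72)² = (√(15 + 1) - 72)² = (√16 - 72)² = (4 - 72)² = (-68)² = 4624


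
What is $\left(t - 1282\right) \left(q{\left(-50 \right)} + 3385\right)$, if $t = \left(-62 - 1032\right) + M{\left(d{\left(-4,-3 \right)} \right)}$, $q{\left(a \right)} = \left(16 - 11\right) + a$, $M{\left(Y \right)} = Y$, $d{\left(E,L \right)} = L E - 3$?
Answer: $-7905780$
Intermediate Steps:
$d{\left(E,L \right)} = -3 + E L$ ($d{\left(E,L \right)} = E L - 3 = -3 + E L$)
$q{\left(a \right)} = 5 + a$
$t = -1085$ ($t = \left(-62 - 1032\right) - -9 = -1094 + \left(-3 + 12\right) = -1094 + 9 = -1085$)
$\left(t - 1282\right) \left(q{\left(-50 \right)} + 3385\right) = \left(-1085 - 1282\right) \left(\left(5 - 50\right) + 3385\right) = - 2367 \left(-45 + 3385\right) = \left(-2367\right) 3340 = -7905780$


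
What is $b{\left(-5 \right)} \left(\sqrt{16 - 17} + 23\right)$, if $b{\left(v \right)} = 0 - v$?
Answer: $115 + 5 i \approx 115.0 + 5.0 i$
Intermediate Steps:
$b{\left(v \right)} = - v$
$b{\left(-5 \right)} \left(\sqrt{16 - 17} + 23\right) = \left(-1\right) \left(-5\right) \left(\sqrt{16 - 17} + 23\right) = 5 \left(\sqrt{-1} + 23\right) = 5 \left(i + 23\right) = 5 \left(23 + i\right) = 115 + 5 i$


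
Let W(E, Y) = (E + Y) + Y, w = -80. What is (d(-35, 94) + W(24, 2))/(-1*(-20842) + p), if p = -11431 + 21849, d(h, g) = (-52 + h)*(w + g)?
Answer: -119/3126 ≈ -0.038068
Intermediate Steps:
d(h, g) = (-80 + g)*(-52 + h) (d(h, g) = (-52 + h)*(-80 + g) = (-80 + g)*(-52 + h))
W(E, Y) = E + 2*Y
p = 10418
(d(-35, 94) + W(24, 2))/(-1*(-20842) + p) = ((4160 - 80*(-35) - 52*94 + 94*(-35)) + (24 + 2*2))/(-1*(-20842) + 10418) = ((4160 + 2800 - 4888 - 3290) + (24 + 4))/(20842 + 10418) = (-1218 + 28)/31260 = -1190*1/31260 = -119/3126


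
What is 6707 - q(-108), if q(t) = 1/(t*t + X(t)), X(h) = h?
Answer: 77506091/11556 ≈ 6707.0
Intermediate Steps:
q(t) = 1/(t + t²) (q(t) = 1/(t*t + t) = 1/(t² + t) = 1/(t + t²))
6707 - q(-108) = 6707 - 1/((-108)*(1 - 108)) = 6707 - (-1)/(108*(-107)) = 6707 - (-1)*(-1)/(108*107) = 6707 - 1*1/11556 = 6707 - 1/11556 = 77506091/11556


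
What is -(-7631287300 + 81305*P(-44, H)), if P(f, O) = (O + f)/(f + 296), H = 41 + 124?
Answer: 274724937385/36 ≈ 7.6312e+9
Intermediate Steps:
H = 165
P(f, O) = (O + f)/(296 + f)
-(-7631287300 + 81305*P(-44, H)) = -(-7631287300 + 81305*(165 - 44)/(296 - 44)) = -81305/(1/(-93860 + 121/252)) = -81305/(1/(-23652599/252)) = -81305/(-252/23652599) = -81305*(-23652599/252) = 274724937385/36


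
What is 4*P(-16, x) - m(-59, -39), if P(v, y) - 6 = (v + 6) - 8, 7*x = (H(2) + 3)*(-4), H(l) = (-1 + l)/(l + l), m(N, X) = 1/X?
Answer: -1871/39 ≈ -47.974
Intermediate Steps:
H(l) = (-1 + l)/(2*l) (H(l) = (-1 + l)/((2*l)) = (-1 + l)*(1/(2*l)) = (-1 + l)/(2*l))
x = -13/7 (x = (((1/2)*(-1 + 2)/2 + 3)*(-4))/7 = (((1/2)*(1/2)*1 + 3)*(-4))/7 = ((1/4 + 3)*(-4))/7 = ((13/4)*(-4))/7 = (1/7)*(-13) = -13/7 ≈ -1.8571)
P(v, y) = 4 + v (P(v, y) = 6 + ((v + 6) - 8) = 6 + ((6 + v) - 8) = 6 + (-2 + v) = 4 + v)
4*P(-16, x) - m(-59, -39) = 4*(4 - 16) - 1/(-39) = 4*(-12) - 1*(-1/39) = -48 + 1/39 = -1871/39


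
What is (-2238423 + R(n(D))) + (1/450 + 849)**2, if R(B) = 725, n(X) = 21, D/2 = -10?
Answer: -307170878399/202500 ≈ -1.5169e+6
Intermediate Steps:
D = -20 (D = 2*(-10) = -20)
(-2238423 + R(n(D))) + (1/450 + 849)**2 = (-2238423 + 725) + (1/450 + 849)**2 = -2237698 + (1/450 + 849)**2 = -2237698 + (382051/450)**2 = -2237698 + 145962966601/202500 = -307170878399/202500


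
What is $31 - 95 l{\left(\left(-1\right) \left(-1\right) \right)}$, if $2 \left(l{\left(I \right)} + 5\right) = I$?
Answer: $\frac{917}{2} \approx 458.5$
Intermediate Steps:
$l{\left(I \right)} = -5 + \frac{I}{2}$
$31 - 95 l{\left(\left(-1\right) \left(-1\right) \right)} = 31 - 95 \left(-5 + \frac{\left(-1\right) \left(-1\right)}{2}\right) = 31 - 95 \left(-5 + \frac{1}{2} \cdot 1\right) = 31 - 95 \left(-5 + \frac{1}{2}\right) = 31 - - \frac{855}{2} = 31 + \frac{855}{2} = \frac{917}{2}$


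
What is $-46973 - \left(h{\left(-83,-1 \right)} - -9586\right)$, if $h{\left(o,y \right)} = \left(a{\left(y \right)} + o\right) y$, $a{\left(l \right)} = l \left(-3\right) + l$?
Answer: $-56640$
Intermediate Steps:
$a{\left(l \right)} = - 2 l$ ($a{\left(l \right)} = - 3 l + l = - 2 l$)
$h{\left(o,y \right)} = y \left(o - 2 y\right)$ ($h{\left(o,y \right)} = \left(- 2 y + o\right) y = \left(o - 2 y\right) y = y \left(o - 2 y\right)$)
$-46973 - \left(h{\left(-83,-1 \right)} - -9586\right) = -46973 - \left(- (-83 - -2) - -9586\right) = -46973 - \left(- (-83 + 2) + 9586\right) = -46973 - \left(\left(-1\right) \left(-81\right) + 9586\right) = -46973 - \left(81 + 9586\right) = -46973 - 9667 = -56640$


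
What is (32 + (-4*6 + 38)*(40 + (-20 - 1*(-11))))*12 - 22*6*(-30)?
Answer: 9552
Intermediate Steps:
(32 + (-4*6 + 38)*(40 + (-20 - 1*(-11))))*12 - 22*6*(-30) = (32 + (-24 + 38)*(40 + (-20 + 11)))*12 - 132*(-30) = (32 + 14*(40 - 9))*12 + 3960 = (32 + 14*31)*12 + 3960 = (32 + 434)*12 + 3960 = 466*12 + 3960 = 5592 + 3960 = 9552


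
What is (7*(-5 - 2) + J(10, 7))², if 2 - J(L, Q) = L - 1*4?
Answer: 2809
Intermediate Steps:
J(L, Q) = 6 - L (J(L, Q) = 2 - (L - 1*4) = 2 - (L - 4) = 2 - (-4 + L) = 2 + (4 - L) = 6 - L)
(7*(-5 - 2) + J(10, 7))² = (7*(-5 - 2) + (6 - 1*10))² = (7*(-7) + (6 - 10))² = (-49 - 4)² = (-53)² = 2809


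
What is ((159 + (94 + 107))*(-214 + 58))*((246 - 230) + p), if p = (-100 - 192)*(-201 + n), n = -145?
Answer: -5674855680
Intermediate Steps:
p = 101032 (p = (-100 - 192)*(-201 - 145) = -292*(-346) = 101032)
((159 + (94 + 107))*(-214 + 58))*((246 - 230) + p) = ((159 + (94 + 107))*(-214 + 58))*((246 - 230) + 101032) = ((159 + 201)*(-156))*(16 + 101032) = (360*(-156))*101048 = -56160*101048 = -5674855680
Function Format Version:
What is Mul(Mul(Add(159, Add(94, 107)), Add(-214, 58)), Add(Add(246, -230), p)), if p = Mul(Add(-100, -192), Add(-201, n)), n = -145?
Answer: -5674855680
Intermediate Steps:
p = 101032 (p = Mul(Add(-100, -192), Add(-201, -145)) = Mul(-292, -346) = 101032)
Mul(Mul(Add(159, Add(94, 107)), Add(-214, 58)), Add(Add(246, -230), p)) = Mul(Mul(Add(159, Add(94, 107)), Add(-214, 58)), Add(Add(246, -230), 101032)) = Mul(Mul(Add(159, 201), -156), Add(16, 101032)) = Mul(Mul(360, -156), 101048) = Mul(-56160, 101048) = -5674855680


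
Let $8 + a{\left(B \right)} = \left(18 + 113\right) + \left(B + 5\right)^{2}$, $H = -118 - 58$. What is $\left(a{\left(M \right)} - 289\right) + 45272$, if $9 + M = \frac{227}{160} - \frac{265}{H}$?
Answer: $\frac{139723929049}{3097600} \approx 45107.0$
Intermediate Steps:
$H = -176$
$M = - \frac{10693}{1760}$ ($M = -9 + \left(\frac{227}{160} - \frac{265}{-176}\right) = -9 + \left(227 \cdot \frac{1}{160} - - \frac{265}{176}\right) = -9 + \left(\frac{227}{160} + \frac{265}{176}\right) = -9 + \frac{5147}{1760} = - \frac{10693}{1760} \approx -6.0756$)
$a{\left(B \right)} = 123 + \left(5 + B\right)^{2}$ ($a{\left(B \right)} = -8 + \left(\left(18 + 113\right) + \left(B + 5\right)^{2}\right) = -8 + \left(131 + \left(5 + B\right)^{2}\right) = 123 + \left(5 + B\right)^{2}$)
$\left(a{\left(M \right)} - 289\right) + 45272 = \left(\left(123 + \left(5 - \frac{10693}{1760}\right)^{2}\right) - 289\right) + 45272 = \left(\left(123 + \left(- \frac{1893}{1760}\right)^{2}\right) - 289\right) + 45272 = \left(\left(123 + \frac{3583449}{3097600}\right) - 289\right) + 45272 = \left(\frac{384588249}{3097600} - 289\right) + 45272 = - \frac{510618151}{3097600} + 45272 = \frac{139723929049}{3097600}$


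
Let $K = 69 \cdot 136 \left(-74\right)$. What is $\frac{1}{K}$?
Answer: $- \frac{1}{694416} \approx -1.4401 \cdot 10^{-6}$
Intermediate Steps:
$K = -694416$ ($K = 9384 \left(-74\right) = -694416$)
$\frac{1}{K} = \frac{1}{-694416} = - \frac{1}{694416}$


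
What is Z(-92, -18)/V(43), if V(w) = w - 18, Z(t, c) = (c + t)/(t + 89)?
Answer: 22/15 ≈ 1.4667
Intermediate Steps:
Z(t, c) = (c + t)/(89 + t)
V(w) = -18 + w
Z(-92, -18)/V(43) = ((-18 - 92)/(89 - 92))/(-18 + 43) = (-110/(-3))/25 = -1/3*(-110)*(1/25) = (110/3)*(1/25) = 22/15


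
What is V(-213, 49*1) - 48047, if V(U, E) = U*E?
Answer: -58484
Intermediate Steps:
V(U, E) = E*U
V(-213, 49*1) - 48047 = (49*1)*(-213) - 48047 = 49*(-213) - 48047 = -10437 - 48047 = -58484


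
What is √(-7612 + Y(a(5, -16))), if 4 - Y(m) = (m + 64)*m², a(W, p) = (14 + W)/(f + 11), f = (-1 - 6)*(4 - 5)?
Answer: I*√89585174/108 ≈ 87.638*I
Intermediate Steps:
f = 7 (f = -7*(-1) = 7)
a(W, p) = 7/9 + W/18 (a(W, p) = (14 + W)/(7 + 11) = (14 + W)/18 = (14 + W)*(1/18) = 7/9 + W/18)
Y(m) = 4 - m²*(64 + m) (Y(m) = 4 - (m + 64)*m² = 4 - (64 + m)*m² = 4 - m²*(64 + m))
√(-7612 + Y(a(5, -16))) = √(-7612 + (4 - (7/9 + (1/18)*5)³ - 64*(7/9 + (1/18)*5)²)) = √(-7612 + (4 - (7/9 + 5/18)³ - 64*(7/9 + 5/18)²)) = √(-7612 + (4 - (19/18)³ - 64*(19/18)²)) = √(-7612 + (4 - 1*6859/5832 - 64*361/324)) = √(-7612 + (4 - 6859/5832 - 5776/81)) = √(-7612 - 399403/5832) = √(-44792587/5832) = I*√89585174/108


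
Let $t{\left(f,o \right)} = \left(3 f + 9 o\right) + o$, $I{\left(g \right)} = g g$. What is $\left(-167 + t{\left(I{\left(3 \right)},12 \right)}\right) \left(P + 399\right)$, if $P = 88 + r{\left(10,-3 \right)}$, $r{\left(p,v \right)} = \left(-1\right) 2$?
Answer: $-9700$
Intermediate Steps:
$r{\left(p,v \right)} = -2$
$I{\left(g \right)} = g^{2}$
$t{\left(f,o \right)} = 3 f + 10 o$
$P = 86$ ($P = 88 - 2 = 86$)
$\left(-167 + t{\left(I{\left(3 \right)},12 \right)}\right) \left(P + 399\right) = \left(-167 + \left(3 \cdot 3^{2} + 10 \cdot 12\right)\right) \left(86 + 399\right) = \left(-167 + \left(3 \cdot 9 + 120\right)\right) 485 = \left(-167 + \left(27 + 120\right)\right) 485 = \left(-167 + 147\right) 485 = \left(-20\right) 485 = -9700$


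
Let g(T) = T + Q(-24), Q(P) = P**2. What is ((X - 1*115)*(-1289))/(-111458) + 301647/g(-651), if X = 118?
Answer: -11206893767/2786450 ≈ -4021.9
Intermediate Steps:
g(T) = 576 + T (g(T) = T + (-24)**2 = T + 576 = 576 + T)
((X - 1*115)*(-1289))/(-111458) + 301647/g(-651) = ((118 - 1*115)*(-1289))/(-111458) + 301647/(576 - 651) = ((118 - 115)*(-1289))*(-1/111458) + 301647/(-75) = (3*(-1289))*(-1/111458) + 301647*(-1/75) = -3867*(-1/111458) - 100549/25 = 3867/111458 - 100549/25 = -11206893767/2786450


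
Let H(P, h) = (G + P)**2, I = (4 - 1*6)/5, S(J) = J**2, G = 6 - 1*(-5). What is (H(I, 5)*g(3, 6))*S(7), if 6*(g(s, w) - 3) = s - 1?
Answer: 275282/15 ≈ 18352.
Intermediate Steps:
G = 11 (G = 6 + 5 = 11)
g(s, w) = 17/6 + s/6 (g(s, w) = 3 + (s - 1)/6 = 3 + (-1 + s)/6 = 3 + (-1/6 + s/6) = 17/6 + s/6)
I = -2/5 (I = (4 - 6)*(1/5) = -2*1/5 = -2/5 ≈ -0.40000)
H(P, h) = (11 + P)**2
(H(I, 5)*g(3, 6))*S(7) = ((11 - 2/5)**2*(17/6 + (1/6)*3))*7**2 = ((53/5)**2*(17/6 + 1/2))*49 = ((2809/25)*(10/3))*49 = (5618/15)*49 = 275282/15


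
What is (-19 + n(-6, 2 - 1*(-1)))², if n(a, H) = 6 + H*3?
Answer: 16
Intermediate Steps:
n(a, H) = 6 + 3*H
(-19 + n(-6, 2 - 1*(-1)))² = (-19 + (6 + 3*(2 - 1*(-1))))² = (-19 + (6 + 3*(2 + 1)))² = (-19 + (6 + 3*3))² = (-19 + (6 + 9))² = (-19 + 15)² = (-4)² = 16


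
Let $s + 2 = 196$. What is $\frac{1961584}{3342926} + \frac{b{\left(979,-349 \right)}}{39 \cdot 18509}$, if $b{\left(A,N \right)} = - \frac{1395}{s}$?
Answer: $\frac{45782297130521}{78023388058174} \approx 0.58678$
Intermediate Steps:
$s = 194$ ($s = -2 + 196 = 194$)
$b{\left(A,N \right)} = - \frac{1395}{194}$
$\frac{1961584}{3342926} + \frac{b{\left(979,-349 \right)}}{39 \cdot 18509} = \frac{1961584}{3342926} - \frac{1395}{194 \cdot 39 \cdot 18509} = 1961584 \cdot \frac{1}{3342926} - \frac{1395}{194 \cdot 721851} = \frac{980792}{1671463} - \frac{465}{46679698} = \frac{45782297130521}{78023388058174}$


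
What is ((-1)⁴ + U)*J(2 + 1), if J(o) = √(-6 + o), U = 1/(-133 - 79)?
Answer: 211*I*√3/212 ≈ 1.7239*I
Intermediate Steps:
U = -1/212 (U = 1/(-212) = -1/212 ≈ -0.0047170)
((-1)⁴ + U)*J(2 + 1) = ((-1)⁴ - 1/212)*√(-6 + (2 + 1)) = (1 - 1/212)*√(-6 + 3) = 211*√(-3)/212 = 211*(I*√3)/212 = 211*I*√3/212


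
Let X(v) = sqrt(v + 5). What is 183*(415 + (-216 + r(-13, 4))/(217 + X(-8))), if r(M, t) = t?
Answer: 14622882/193 + 159*I*sqrt(3)/193 ≈ 75766.0 + 1.4269*I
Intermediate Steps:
X(v) = sqrt(5 + v)
183*(415 + (-216 + r(-13, 4))/(217 + X(-8))) = 183*(415 + (-216 + 4)/(217 + sqrt(5 - 8))) = 183*(415 - 212/(217 + sqrt(-3))) = 183*(415 - 212/(217 + I*sqrt(3))) = 75945 - 38796/(217 + I*sqrt(3))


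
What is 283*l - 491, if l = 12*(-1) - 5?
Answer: -5302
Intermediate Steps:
l = -17 (l = -12 - 5 = -17)
283*l - 491 = 283*(-17) - 491 = -4811 - 491 = -5302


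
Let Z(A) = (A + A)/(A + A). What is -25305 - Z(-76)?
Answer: -25306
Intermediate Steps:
Z(A) = 1 (Z(A) = (2*A)/((2*A)) = (2*A)*(1/(2*A)) = 1)
-25305 - Z(-76) = -25305 - 1*1 = -25305 - 1 = -25306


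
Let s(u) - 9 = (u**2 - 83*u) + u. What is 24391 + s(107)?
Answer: 27075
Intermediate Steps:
s(u) = 9 + u**2 - 82*u (s(u) = 9 + ((u**2 - 83*u) + u) = 9 + (u**2 - 82*u) = 9 + u**2 - 82*u)
24391 + s(107) = 24391 + (9 + 107**2 - 82*107) = 24391 + (9 + 11449 - 8774) = 24391 + 2684 = 27075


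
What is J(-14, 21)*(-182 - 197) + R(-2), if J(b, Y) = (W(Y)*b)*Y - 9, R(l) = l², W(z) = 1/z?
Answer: 8721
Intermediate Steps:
J(b, Y) = -9 + b (J(b, Y) = (b/Y)*Y - 9 = b - 9 = -9 + b)
J(-14, 21)*(-182 - 197) + R(-2) = (-9 - 14)*(-182 - 197) + (-2)² = -23*(-379) + 4 = 8717 + 4 = 8721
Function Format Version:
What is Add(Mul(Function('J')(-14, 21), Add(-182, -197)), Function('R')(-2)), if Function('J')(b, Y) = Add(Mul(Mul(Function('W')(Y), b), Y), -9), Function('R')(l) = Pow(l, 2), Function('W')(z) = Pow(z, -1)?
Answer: 8721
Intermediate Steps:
Function('J')(b, Y) = Add(-9, b) (Function('J')(b, Y) = Add(Mul(Mul(Pow(Y, -1), b), Y), -9) = Add(Mul(Mul(b, Pow(Y, -1)), Y), -9) = Add(b, -9) = Add(-9, b))
Add(Mul(Function('J')(-14, 21), Add(-182, -197)), Function('R')(-2)) = Add(Mul(Add(-9, -14), Add(-182, -197)), Pow(-2, 2)) = Add(Mul(-23, -379), 4) = Add(8717, 4) = 8721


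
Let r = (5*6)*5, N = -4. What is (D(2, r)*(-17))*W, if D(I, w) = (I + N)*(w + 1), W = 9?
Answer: 46206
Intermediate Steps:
r = 150 (r = 30*5 = 150)
D(I, w) = (1 + w)*(-4 + I) (D(I, w) = (I - 4)*(w + 1) = (-4 + I)*(1 + w) = (1 + w)*(-4 + I))
(D(2, r)*(-17))*W = ((-4 + 2 - 4*150 + 2*150)*(-17))*9 = ((-4 + 2 - 600 + 300)*(-17))*9 = -302*(-17)*9 = 5134*9 = 46206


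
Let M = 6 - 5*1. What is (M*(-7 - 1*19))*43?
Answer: -1118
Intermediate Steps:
M = 1 (M = 6 - 5 = 1)
(M*(-7 - 1*19))*43 = (1*(-7 - 1*19))*43 = (1*(-7 - 19))*43 = (1*(-26))*43 = -26*43 = -1118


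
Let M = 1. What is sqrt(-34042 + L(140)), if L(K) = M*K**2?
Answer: I*sqrt(14442) ≈ 120.17*I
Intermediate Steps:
L(K) = K**2 (L(K) = 1*K**2 = K**2)
sqrt(-34042 + L(140)) = sqrt(-34042 + 140**2) = sqrt(-34042 + 19600) = sqrt(-14442) = I*sqrt(14442)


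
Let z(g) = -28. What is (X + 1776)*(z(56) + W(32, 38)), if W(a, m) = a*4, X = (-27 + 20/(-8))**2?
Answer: 264625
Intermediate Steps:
X = 3481/4 (X = (-27 + 20*(-1/8))**2 = (-27 - 5/2)**2 = (-59/2)**2 = 3481/4 ≈ 870.25)
W(a, m) = 4*a
(X + 1776)*(z(56) + W(32, 38)) = (3481/4 + 1776)*(-28 + 4*32) = 10585*(-28 + 128)/4 = (10585/4)*100 = 264625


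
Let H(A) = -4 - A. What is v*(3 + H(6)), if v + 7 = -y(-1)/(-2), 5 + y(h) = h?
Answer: 70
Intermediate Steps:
y(h) = -5 + h
v = -10 (v = -7 - (-5 - 1)/(-2) = -7 - 1*(-6)*(-½) = -7 + 6*(-½) = -7 - 3 = -10)
v*(3 + H(6)) = -10*(3 + (-4 - 1*6)) = -10*(3 + (-4 - 6)) = -10*(3 - 10) = -10*(-7) = 70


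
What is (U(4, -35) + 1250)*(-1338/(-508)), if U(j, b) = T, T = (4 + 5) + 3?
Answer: 422139/127 ≈ 3323.9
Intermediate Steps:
T = 12 (T = 9 + 3 = 12)
U(j, b) = 12
(U(4, -35) + 1250)*(-1338/(-508)) = (12 + 1250)*(-1338/(-508)) = 1262*(-1338*(-1/508)) = 1262*(669/254) = 422139/127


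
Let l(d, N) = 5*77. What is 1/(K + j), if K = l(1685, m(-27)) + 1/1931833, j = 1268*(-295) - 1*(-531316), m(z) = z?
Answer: 1931833/304536085954 ≈ 6.3435e-6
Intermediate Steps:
j = 157256 (j = -374060 + 531316 = 157256)
l(d, N) = 385
K = 743755706/1931833 (K = 385 + 1/1931833 = 743755706/1931833 ≈ 385.00)
1/(K + j) = 1/(743755706/1931833 + 157256) = 1/(304536085954/1931833) = 1931833/304536085954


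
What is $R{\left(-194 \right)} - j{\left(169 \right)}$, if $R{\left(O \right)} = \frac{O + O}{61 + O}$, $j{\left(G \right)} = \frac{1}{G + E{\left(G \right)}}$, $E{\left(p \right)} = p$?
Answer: $\frac{131011}{44954} \approx 2.9143$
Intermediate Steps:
$j{\left(G \right)} = \frac{1}{2 G}$ ($j{\left(G \right)} = \frac{1}{G + G} = \frac{1}{2 G}$)
$R{\left(O \right)} = \frac{2 O}{61 + O}$
$R{\left(-194 \right)} - j{\left(169 \right)} = 2 \left(-194\right) \frac{1}{61 - 194} - \frac{1}{2 \cdot 169} = 2 \left(-194\right) \frac{1}{-133} - \frac{1}{2} \cdot \frac{1}{169} = 2 \left(-194\right) \left(- \frac{1}{133}\right) - \frac{1}{338} = \frac{388}{133} - \frac{1}{338} = \frac{131011}{44954}$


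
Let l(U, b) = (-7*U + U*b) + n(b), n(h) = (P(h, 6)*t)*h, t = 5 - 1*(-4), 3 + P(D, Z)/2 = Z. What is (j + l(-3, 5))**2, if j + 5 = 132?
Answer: 162409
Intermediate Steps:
P(D, Z) = -6 + 2*Z
j = 127 (j = -5 + 132 = 127)
t = 9 (t = 5 + 4 = 9)
n(h) = 54*h (n(h) = ((-6 + 2*6)*9)*h = ((-6 + 12)*9)*h = (6*9)*h = 54*h)
l(U, b) = -7*U + 54*b + U*b (l(U, b) = (-7*U + U*b) + 54*b = -7*U + 54*b + U*b)
(j + l(-3, 5))**2 = (127 + (-7*(-3) + 54*5 - 3*5))**2 = (127 + (21 + 270 - 15))**2 = (127 + 276)**2 = 403**2 = 162409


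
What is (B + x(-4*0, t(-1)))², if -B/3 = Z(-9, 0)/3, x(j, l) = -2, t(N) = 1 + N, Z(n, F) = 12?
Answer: 196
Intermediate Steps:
B = -12 (B = -36/3 = -3*4 = -12)
(B + x(-4*0, t(-1)))² = (-12 - 2)² = (-14)² = 196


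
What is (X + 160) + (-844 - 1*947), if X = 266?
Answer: -1365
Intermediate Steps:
(X + 160) + (-844 - 1*947) = (266 + 160) + (-844 - 1*947) = 426 + (-844 - 947) = 426 - 1791 = -1365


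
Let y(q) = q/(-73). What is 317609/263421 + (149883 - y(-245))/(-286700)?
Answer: 1882562494403/2756582225550 ≈ 0.68293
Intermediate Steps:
y(q) = -q/73 (y(q) = q*(-1/73) = -q/73)
317609/263421 + (149883 - y(-245))/(-286700) = 317609/263421 + (149883 - (-1)*(-245)/73)/(-286700) = 317609*(1/263421) + (149883 - 1*245/73)*(-1/286700) = 317609/263421 + (149883 - 245/73)*(-1/286700) = 317609/263421 + (10941214/73)*(-1/286700) = 317609/263421 - 5470607/10464550 = 1882562494403/2756582225550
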